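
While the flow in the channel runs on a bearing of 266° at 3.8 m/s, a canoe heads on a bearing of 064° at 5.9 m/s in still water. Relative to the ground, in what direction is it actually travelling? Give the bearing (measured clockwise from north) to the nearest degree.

Taking east as x and north as y: velocity relative to the water = (5.303, 2.586) m/s; the water relative to ground = (-3.791, -0.265) m/s.
Velocity relative to ground = (5.303, 2.586) + (-3.791, -0.265) = (1.512, 2.321) m/s.
Bearing = atan2(1.51, 2.32) = 33.08° clockwise from north.

033°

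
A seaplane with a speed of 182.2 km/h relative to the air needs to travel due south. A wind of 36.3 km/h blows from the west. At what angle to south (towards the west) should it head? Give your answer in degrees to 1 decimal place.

11.5°

The wind pushes perpendicular to the desired track; the heading must have a component into the wind equal to 36.3 km/h: 182.2 sin θ = 36.3.
sin θ = 0.1992, so θ = 11.492°.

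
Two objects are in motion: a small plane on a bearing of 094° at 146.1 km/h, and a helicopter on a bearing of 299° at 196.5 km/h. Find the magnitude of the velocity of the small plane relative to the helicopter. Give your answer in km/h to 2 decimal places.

334.66 km/h

Taking east as x and north as y: small plane velocity = (145.744, -10.191) km/h; helicopter velocity = (-171.863, 95.265) km/h.
Velocity of small plane relative to helicopter = (145.744, -10.191) − (-171.863, 95.265) = (317.607, -105.457) km/h.
Magnitude = |(317.607, -105.457)| = 334.657 km/h.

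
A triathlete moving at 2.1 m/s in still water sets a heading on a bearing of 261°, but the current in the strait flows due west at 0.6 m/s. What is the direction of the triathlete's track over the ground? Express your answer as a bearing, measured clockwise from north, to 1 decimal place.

263.0°

Taking east as x and north as y: velocity relative to the water = (-2.074, -0.329) m/s; the water relative to ground = (-0.600, 0.000) m/s.
Velocity relative to ground = (-2.074, -0.329) + (-0.600, 0.000) = (-2.674, -0.329) m/s.
Bearing = atan2(-2.67, -0.33) = 263.00° clockwise from north.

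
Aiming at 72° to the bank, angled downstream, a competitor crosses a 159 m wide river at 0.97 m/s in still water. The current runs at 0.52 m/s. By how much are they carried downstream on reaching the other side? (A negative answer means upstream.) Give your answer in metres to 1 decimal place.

Perpendicular speed = 0.923 m/s; crossing time = 159 / 0.923 = 172.353 s.
Net downstream speed = 0.820 m/s.
Drift = 0.820 × 172.353 = 141.286 m (downstream).

141.3 m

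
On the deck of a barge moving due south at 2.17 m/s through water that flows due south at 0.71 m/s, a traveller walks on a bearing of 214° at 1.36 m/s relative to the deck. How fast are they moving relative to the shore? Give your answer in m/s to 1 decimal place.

In east/north components (m/s): traveller relative to barge = (-0.761, -1.127); barge relative to water = (0.000, -2.170); water relative to ground = (0.000, -0.710).
Sum = (-0.761, -4.007) m/s.
Speed = |(-0.761, -4.007)| = 4.079 m/s.

4.1 m/s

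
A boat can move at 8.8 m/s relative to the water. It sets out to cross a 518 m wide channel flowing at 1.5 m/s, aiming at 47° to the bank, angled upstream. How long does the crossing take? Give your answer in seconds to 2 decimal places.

The component of the boat's velocity perpendicular to the bank is 8.8 × sin 47° = 6.436 m/s.
The flow acts along the bank and has no component across it.
Time = 518 / 6.436 = 80.486 s.

80.49 s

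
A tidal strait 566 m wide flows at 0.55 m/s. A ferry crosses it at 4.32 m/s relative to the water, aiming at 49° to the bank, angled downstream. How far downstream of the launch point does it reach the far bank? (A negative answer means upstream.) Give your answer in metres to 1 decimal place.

Perpendicular speed = 3.260 m/s; crossing time = 566 / 3.260 = 173.601 s.
Net downstream speed = 3.384 m/s.
Drift = 3.384 × 173.601 = 587.497 m (downstream).

587.5 m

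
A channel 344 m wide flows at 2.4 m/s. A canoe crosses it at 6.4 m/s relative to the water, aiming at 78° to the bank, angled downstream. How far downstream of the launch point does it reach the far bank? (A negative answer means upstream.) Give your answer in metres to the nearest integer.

Perpendicular speed = 6.260 m/s; crossing time = 344 / 6.260 = 54.951 s.
Net downstream speed = 3.731 m/s.
Drift = 3.731 × 54.951 = 205.001 m (downstream).

205 m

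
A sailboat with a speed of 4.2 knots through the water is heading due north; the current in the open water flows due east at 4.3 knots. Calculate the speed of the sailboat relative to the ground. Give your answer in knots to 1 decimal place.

Taking east as x and north as y: velocity relative to the water = (0.000, 4.200) knots; the water relative to ground = (4.300, 0.000) knots.
Velocity relative to ground = (0.000, 4.200) + (4.300, 0.000) = (4.300, 4.200) knots.
Speed = |(4.300, 4.200)| = 6.011 knots.

6.0 knots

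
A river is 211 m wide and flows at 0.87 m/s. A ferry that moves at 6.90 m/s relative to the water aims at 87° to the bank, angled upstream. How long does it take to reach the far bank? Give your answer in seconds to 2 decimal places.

The component of the ferry's velocity perpendicular to the bank is 6.90 × sin 87° = 6.891 m/s.
The flow acts along the bank and has no component across it.
Time = 211 / 6.891 = 30.622 s.

30.62 s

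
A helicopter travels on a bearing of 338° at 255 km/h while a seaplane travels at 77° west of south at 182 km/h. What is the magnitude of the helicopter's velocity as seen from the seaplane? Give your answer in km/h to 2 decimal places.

Taking east as x and north as y: helicopter velocity = (-95.525, 236.432) km/h; seaplane velocity = (-177.335, -40.941) km/h.
Velocity of helicopter relative to seaplane = (-95.525, 236.432) − (-177.335, -40.941) = (81.811, 277.373) km/h.
Magnitude = |(81.811, 277.373)| = 289.186 km/h.

289.19 km/h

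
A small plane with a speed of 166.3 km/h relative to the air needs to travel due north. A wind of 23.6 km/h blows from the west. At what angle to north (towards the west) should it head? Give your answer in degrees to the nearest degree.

The wind pushes perpendicular to the desired track; the heading must have a component into the wind equal to 23.6 km/h: 166.3 sin θ = 23.6.
sin θ = 0.1419, so θ = 8.159°.

8°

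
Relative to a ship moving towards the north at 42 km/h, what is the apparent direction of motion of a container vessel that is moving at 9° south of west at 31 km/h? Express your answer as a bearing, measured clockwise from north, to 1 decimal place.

213.2°

Taking east as x and north as y: container vessel velocity = (-30.618, -4.849) km/h; ship velocity = (0.000, 42.000) km/h.
Velocity of container vessel relative to ship = (-30.618, -4.849) − (0.000, 42.000) = (-30.618, -46.849) km/h.
Bearing = atan2(-30.62, -46.85) = 213.17° clockwise from north.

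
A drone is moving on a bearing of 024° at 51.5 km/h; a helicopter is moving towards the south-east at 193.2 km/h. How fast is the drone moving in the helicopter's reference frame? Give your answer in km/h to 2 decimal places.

217.05 km/h

Taking east as x and north as y: drone velocity = (20.947, 47.048) km/h; helicopter velocity = (136.613, -136.613) km/h.
Velocity of drone relative to helicopter = (20.947, 47.048) − (136.613, -136.613) = (-115.666, 183.661) km/h.
Magnitude = |(-115.666, 183.661)| = 217.048 km/h.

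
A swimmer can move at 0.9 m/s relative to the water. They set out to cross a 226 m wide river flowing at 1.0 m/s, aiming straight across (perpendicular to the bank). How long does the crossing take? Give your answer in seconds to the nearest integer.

The component of the swimmer's velocity perpendicular to the bank is 0.9 m/s.
The flow acts along the bank and has no component across it.
Time = 226 / 0.900 = 251.111 s.

251 s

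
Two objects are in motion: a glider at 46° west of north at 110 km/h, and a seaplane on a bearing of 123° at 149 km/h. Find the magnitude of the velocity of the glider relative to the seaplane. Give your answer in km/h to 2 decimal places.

257.83 km/h

Taking east as x and north as y: glider velocity = (-79.127, 76.412) km/h; seaplane velocity = (124.962, -81.151) km/h.
Velocity of glider relative to seaplane = (-79.127, 76.412) − (124.962, -81.151) = (-204.089, 157.564) km/h.
Magnitude = |(-204.089, 157.564)| = 257.835 km/h.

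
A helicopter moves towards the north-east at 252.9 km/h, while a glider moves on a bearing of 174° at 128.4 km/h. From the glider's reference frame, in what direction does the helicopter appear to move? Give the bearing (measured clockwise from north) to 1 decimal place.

Taking east as x and north as y: helicopter velocity = (178.827, 178.827) km/h; glider velocity = (13.421, -127.697) km/h.
Velocity of helicopter relative to glider = (178.827, 178.827) − (13.421, -127.697) = (165.406, 306.524) km/h.
Bearing = atan2(165.41, 306.52) = 28.35° clockwise from north.

028.4°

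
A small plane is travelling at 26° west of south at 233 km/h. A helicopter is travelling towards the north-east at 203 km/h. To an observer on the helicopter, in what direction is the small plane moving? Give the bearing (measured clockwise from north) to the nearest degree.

Taking east as x and north as y: small plane velocity = (-102.140, -209.419) km/h; helicopter velocity = (143.543, 143.543) km/h.
Velocity of small plane relative to helicopter = (-102.140, -209.419) − (143.543, 143.543) = (-245.683, -352.962) km/h.
Bearing = atan2(-245.68, -352.96) = 214.84° clockwise from north.

215°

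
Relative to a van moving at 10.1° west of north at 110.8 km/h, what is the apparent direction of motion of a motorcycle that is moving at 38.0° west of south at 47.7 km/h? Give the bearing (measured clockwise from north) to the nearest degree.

Taking east as x and north as y: motorcycle velocity = (-29.367, -37.588) km/h; van velocity = (-19.431, 109.083) km/h.
Velocity of motorcycle relative to van = (-29.367, -37.588) − (-19.431, 109.083) = (-9.936, -146.671) km/h.
Bearing = atan2(-9.94, -146.67) = 183.88° clockwise from north.

184°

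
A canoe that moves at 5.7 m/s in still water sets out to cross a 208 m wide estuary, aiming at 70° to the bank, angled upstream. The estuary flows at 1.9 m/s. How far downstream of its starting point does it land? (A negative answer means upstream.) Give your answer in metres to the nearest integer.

Perpendicular speed = 5.356 m/s; crossing time = 208 / 5.356 = 38.833 s.
Net downstream speed = -0.050 m/s.
Drift = -0.050 × 38.833 = -1.923 m (upstream).

-2 m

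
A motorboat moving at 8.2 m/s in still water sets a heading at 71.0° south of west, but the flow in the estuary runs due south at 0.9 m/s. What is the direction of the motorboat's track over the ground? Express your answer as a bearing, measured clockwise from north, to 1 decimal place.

Taking east as x and north as y: velocity relative to the water = (-2.670, -7.753) m/s; the water relative to ground = (0.000, -0.900) m/s.
Velocity relative to ground = (-2.670, -7.753) + (0.000, -0.900) = (-2.670, -8.653) m/s.
Bearing = atan2(-2.67, -8.65) = 197.15° clockwise from north.

197.1°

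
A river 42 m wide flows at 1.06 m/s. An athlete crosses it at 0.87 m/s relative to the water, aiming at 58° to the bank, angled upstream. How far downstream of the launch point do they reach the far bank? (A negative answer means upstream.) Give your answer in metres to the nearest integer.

Perpendicular speed = 0.738 m/s; crossing time = 42 / 0.738 = 56.926 s.
Net downstream speed = 0.599 m/s.
Drift = 0.599 × 56.926 = 34.097 m (downstream).

34 m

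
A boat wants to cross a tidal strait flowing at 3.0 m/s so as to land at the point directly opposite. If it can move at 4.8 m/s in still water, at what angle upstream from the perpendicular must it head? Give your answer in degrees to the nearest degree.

To cancel the current, the upstream component of the boat's velocity must equal the flow: 4.8 sin θ = 3.0.
sin θ = 3.0 / 4.8 = 0.6250.
θ = arcsin(0.6250) = 38.682°.

39°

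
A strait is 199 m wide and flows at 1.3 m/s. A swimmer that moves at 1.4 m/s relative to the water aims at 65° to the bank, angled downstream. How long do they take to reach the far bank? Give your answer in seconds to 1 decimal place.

156.8 s

The component of the swimmer's velocity perpendicular to the bank is 1.4 × sin 65° = 1.269 m/s.
The current is parallel to the bank, so it does not affect the crossing time.
Time = 199 / 1.269 = 156.837 s.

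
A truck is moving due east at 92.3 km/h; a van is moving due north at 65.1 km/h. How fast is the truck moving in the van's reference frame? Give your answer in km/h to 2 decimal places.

Taking east as x and north as y: truck velocity = (92.300, 0.000) km/h; van velocity = (0.000, 65.100) km/h.
Velocity of truck relative to van = (92.300, 0.000) − (0.000, 65.100) = (92.300, -65.100) km/h.
Magnitude = |(92.300, -65.100)| = 112.948 km/h.

112.95 km/h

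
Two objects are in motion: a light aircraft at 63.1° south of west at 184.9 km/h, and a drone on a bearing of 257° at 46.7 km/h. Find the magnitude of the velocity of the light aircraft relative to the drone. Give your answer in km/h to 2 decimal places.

Taking east as x and north as y: light aircraft velocity = (-83.655, -164.893) km/h; drone velocity = (-45.503, -10.505) km/h.
Velocity of light aircraft relative to drone = (-83.655, -164.893) − (-45.503, -10.505) = (-38.152, -154.388) km/h.
Magnitude = |(-38.152, -154.388)| = 159.032 km/h.

159.03 km/h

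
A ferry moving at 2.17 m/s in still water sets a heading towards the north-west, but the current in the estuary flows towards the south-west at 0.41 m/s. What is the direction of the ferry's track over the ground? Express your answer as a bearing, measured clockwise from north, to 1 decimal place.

Taking east as x and north as y: velocity relative to the water = (-1.534, 1.534) m/s; the water relative to ground = (-0.290, -0.290) m/s.
Velocity relative to ground = (-1.534, 1.534) + (-0.290, -0.290) = (-1.824, 1.245) m/s.
Bearing = atan2(-1.82, 1.24) = 304.30° clockwise from north.

304.3°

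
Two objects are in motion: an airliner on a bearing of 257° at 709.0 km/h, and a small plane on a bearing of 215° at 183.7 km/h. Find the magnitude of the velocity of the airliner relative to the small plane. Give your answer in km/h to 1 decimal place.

585.5 km/h

Taking east as x and north as y: airliner velocity = (-690.828, -159.490) km/h; small plane velocity = (-105.366, -150.478) km/h.
Velocity of airliner relative to small plane = (-690.828, -159.490) − (-105.366, -150.478) = (-585.462, -9.012) km/h.
Magnitude = |(-585.462, -9.012)| = 585.532 km/h.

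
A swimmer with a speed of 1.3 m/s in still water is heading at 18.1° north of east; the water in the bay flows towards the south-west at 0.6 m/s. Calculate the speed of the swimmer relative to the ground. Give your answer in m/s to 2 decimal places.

Taking east as x and north as y: velocity relative to the water = (1.236, 0.404) m/s; the water relative to ground = (-0.424, -0.424) m/s.
Velocity relative to ground = (1.236, 0.404) + (-0.424, -0.424) = (0.811, -0.020) m/s.
Speed = |(0.811, -0.020)| = 0.812 m/s.

0.81 m/s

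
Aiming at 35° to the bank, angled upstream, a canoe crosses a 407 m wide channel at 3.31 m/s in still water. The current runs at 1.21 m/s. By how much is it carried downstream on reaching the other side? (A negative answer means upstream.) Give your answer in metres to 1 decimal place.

Perpendicular speed = 1.899 m/s; crossing time = 407 / 1.899 = 214.375 s.
Net downstream speed = -1.501 m/s.
Drift = -1.501 × 214.375 = -321.862 m (upstream).

-321.9 m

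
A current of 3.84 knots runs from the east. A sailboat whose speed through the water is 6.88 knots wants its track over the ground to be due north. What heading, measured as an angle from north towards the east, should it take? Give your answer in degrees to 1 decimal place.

33.9°

The current pushes perpendicular to the desired track; the heading must have a component into the current equal to 3.84 knots: 6.88 sin θ = 3.84.
sin θ = 0.5581, so θ = 33.927°.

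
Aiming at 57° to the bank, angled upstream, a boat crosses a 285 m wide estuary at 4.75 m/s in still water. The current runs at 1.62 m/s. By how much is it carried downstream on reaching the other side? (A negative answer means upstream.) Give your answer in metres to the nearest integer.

-69 m

Perpendicular speed = 3.984 m/s; crossing time = 285 / 3.984 = 71.542 s.
Net downstream speed = -0.967 m/s.
Drift = -0.967 × 71.542 = -69.183 m (upstream).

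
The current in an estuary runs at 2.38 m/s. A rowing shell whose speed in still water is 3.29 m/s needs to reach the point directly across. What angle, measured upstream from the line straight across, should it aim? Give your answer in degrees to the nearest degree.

To cancel the current, the upstream component of the rowing shell's velocity must equal the flow: 3.29 sin θ = 2.38.
sin θ = 2.38 / 3.29 = 0.7234.
θ = arcsin(0.7234) = 46.336°.

46°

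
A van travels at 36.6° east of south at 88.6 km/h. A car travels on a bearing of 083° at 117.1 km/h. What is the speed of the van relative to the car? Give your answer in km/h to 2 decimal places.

106.36 km/h

Taking east as x and north as y: van velocity = (52.826, -71.130) km/h; car velocity = (116.227, 14.271) km/h.
Velocity of van relative to car = (52.826, -71.130) − (116.227, 14.271) = (-63.402, -85.401) km/h.
Magnitude = |(-63.402, -85.401)| = 106.363 km/h.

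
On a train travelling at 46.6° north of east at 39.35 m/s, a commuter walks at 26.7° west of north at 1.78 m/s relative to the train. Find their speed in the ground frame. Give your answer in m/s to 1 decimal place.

Taking east as x and north as y: train velocity = (27.037, 28.591) m/s; commuter velocity relative to train = (-0.800, 1.590) m/s.
Velocity relative to ground = (27.037, 28.591) + (-0.800, 1.590) = (26.237, 30.181) m/s.
Speed = |(26.237, 30.181)| = 39.991 m/s.

40.0 m/s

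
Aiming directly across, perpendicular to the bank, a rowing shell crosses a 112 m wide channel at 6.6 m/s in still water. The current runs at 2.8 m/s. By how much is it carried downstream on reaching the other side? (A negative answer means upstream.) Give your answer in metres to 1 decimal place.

47.5 m

Perpendicular speed = 6.600 m/s; crossing time = 112 / 6.600 = 16.970 s.
Net downstream speed = 2.800 m/s.
Drift = 2.800 × 16.970 = 47.515 m (downstream).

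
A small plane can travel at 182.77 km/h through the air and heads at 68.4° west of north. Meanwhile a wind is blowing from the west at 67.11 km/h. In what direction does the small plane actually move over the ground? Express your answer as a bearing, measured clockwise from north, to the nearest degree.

303°

Taking east as x and north as y: velocity relative to the air = (-169.935, 67.282) km/h; the air relative to ground = (67.110, 0.000) km/h.
Velocity relative to ground = (-169.935, 67.282) + (67.110, 0.000) = (-102.825, 67.282) km/h.
Bearing = atan2(-102.83, 67.28) = 303.20° clockwise from north.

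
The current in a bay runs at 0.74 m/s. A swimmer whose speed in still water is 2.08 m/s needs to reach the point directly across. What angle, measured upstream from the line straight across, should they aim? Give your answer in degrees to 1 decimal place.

20.8°

To cancel the current, the upstream component of the swimmer's velocity must equal the flow: 2.08 sin θ = 0.74.
sin θ = 0.74 / 2.08 = 0.3558.
θ = arcsin(0.3558) = 20.841°.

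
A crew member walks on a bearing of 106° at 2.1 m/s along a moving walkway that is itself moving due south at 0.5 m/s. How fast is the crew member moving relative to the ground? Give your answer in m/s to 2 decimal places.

2.29 m/s

Taking east as x and north as y: moving walkway velocity = (0.000, -0.500) m/s; crew member velocity relative to moving walkway = (2.019, -0.579) m/s.
Velocity relative to ground = (0.000, -0.500) + (2.019, -0.579) = (2.019, -1.079) m/s.
Speed = |(2.019, -1.079)| = 2.289 m/s.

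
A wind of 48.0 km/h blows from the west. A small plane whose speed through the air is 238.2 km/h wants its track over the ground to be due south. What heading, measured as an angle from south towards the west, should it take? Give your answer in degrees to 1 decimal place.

The wind pushes perpendicular to the desired track; the heading must have a component into the wind equal to 48.0 km/h: 238.2 sin θ = 48.0.
sin θ = 0.2015, so θ = 11.625°.

11.6°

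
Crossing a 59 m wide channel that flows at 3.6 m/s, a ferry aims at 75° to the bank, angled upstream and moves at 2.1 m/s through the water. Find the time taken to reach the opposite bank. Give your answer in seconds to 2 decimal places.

29.09 s

The component of the ferry's velocity perpendicular to the bank is 2.1 × sin 75° = 2.028 m/s.
The current is parallel to the bank, so it does not affect the crossing time.
Time = 59 / 2.028 = 29.086 s.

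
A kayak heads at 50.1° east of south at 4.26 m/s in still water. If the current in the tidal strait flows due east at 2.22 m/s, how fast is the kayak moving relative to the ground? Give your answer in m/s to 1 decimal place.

6.1 m/s

Taking east as x and north as y: velocity relative to the water = (3.268, -2.733) m/s; the water relative to ground = (2.220, 0.000) m/s.
Velocity relative to ground = (3.268, -2.733) + (2.220, 0.000) = (5.488, -2.733) m/s.
Speed = |(5.488, -2.733)| = 6.131 m/s.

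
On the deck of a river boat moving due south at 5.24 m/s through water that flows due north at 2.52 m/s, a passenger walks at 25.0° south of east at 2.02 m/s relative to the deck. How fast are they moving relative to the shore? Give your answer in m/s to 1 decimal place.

4.0 m/s

In east/north components (m/s): passenger relative to river boat = (1.831, -0.854); river boat relative to water = (0.000, -5.240); water relative to ground = (0.000, 2.520).
Sum = (1.831, -3.574) m/s.
Speed = |(1.831, -3.574)| = 4.015 m/s.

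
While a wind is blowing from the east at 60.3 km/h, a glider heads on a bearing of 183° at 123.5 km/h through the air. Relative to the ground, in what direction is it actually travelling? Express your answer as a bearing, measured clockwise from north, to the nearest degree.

Taking east as x and north as y: velocity relative to the air = (-6.463, -123.331) km/h; the air relative to ground = (-60.300, 0.000) km/h.
Velocity relative to ground = (-6.463, -123.331) + (-60.300, 0.000) = (-66.763, -123.331) km/h.
Bearing = atan2(-66.76, -123.33) = 208.43° clockwise from north.

208°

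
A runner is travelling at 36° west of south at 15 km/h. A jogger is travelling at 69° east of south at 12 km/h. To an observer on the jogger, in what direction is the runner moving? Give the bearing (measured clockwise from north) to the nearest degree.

Taking east as x and north as y: runner velocity = (-8.817, -12.135) km/h; jogger velocity = (11.203, -4.300) km/h.
Velocity of runner relative to jogger = (-8.817, -12.135) − (11.203, -4.300) = (-20.020, -7.835) km/h.
Bearing = atan2(-20.02, -7.83) = 248.63° clockwise from north.

249°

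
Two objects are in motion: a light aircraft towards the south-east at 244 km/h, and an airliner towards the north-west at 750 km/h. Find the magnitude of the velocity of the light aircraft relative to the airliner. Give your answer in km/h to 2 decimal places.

994.00 km/h

Taking east as x and north as y: light aircraft velocity = (172.534, -172.534) km/h; airliner velocity = (-530.330, 530.330) km/h.
Velocity of light aircraft relative to airliner = (172.534, -172.534) − (-530.330, 530.330) = (702.864, -702.864) km/h.
Magnitude = |(702.864, -702.864)| = 994.000 km/h.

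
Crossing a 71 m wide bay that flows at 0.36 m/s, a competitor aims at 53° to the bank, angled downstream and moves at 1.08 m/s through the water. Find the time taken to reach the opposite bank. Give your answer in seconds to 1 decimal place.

The component of the competitor's velocity perpendicular to the bank is 1.08 × sin 53° = 0.863 m/s.
The flow acts along the bank and has no component across it.
Time = 71 / 0.863 = 82.316 s.

82.3 s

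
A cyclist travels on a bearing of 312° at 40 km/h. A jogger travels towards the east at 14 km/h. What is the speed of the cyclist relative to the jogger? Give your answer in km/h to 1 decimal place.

51.3 km/h

Taking east as x and north as y: cyclist velocity = (-29.726, 26.765) km/h; jogger velocity = (14.000, 0.000) km/h.
Velocity of cyclist relative to jogger = (-29.726, 26.765) − (14.000, 0.000) = (-43.726, 26.765) km/h.
Magnitude = |(-43.726, 26.765)| = 51.267 km/h.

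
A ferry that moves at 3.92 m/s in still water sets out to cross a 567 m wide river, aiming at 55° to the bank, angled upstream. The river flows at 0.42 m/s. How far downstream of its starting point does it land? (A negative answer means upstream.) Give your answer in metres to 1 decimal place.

Perpendicular speed = 3.211 m/s; crossing time = 567 / 3.211 = 176.576 s.
Net downstream speed = -1.828 m/s.
Drift = -1.828 × 176.576 = -322.856 m (upstream).

-322.9 m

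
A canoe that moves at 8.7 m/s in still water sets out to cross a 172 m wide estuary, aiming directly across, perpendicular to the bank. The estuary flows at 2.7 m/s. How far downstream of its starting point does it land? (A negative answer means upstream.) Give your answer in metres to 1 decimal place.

Perpendicular speed = 8.700 m/s; crossing time = 172 / 8.700 = 19.770 s.
Net downstream speed = 2.700 m/s.
Drift = 2.700 × 19.770 = 53.379 m (downstream).

53.4 m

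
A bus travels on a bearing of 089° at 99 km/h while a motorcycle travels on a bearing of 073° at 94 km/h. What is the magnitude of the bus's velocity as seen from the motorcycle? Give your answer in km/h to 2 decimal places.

27.31 km/h

Taking east as x and north as y: bus velocity = (98.985, 1.728) km/h; motorcycle velocity = (89.893, 27.483) km/h.
Velocity of bus relative to motorcycle = (98.985, 1.728) − (89.893, 27.483) = (9.092, -25.755) km/h.
Magnitude = |(9.092, -25.755)| = 27.313 km/h.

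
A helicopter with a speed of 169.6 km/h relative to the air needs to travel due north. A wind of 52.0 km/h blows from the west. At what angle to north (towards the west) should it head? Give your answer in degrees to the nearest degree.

18°

The wind pushes perpendicular to the desired track; the heading must have a component into the wind equal to 52.0 km/h: 169.6 sin θ = 52.0.
sin θ = 0.3066, so θ = 17.855°.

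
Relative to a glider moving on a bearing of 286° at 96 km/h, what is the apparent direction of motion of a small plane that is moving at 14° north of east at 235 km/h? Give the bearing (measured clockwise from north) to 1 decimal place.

Taking east as x and north as y: small plane velocity = (228.019, 56.852) km/h; glider velocity = (-92.281, 26.461) km/h.
Velocity of small plane relative to glider = (228.019, 56.852) − (-92.281, 26.461) = (320.301, 30.390) km/h.
Bearing = atan2(320.30, 30.39) = 84.58° clockwise from north.

084.6°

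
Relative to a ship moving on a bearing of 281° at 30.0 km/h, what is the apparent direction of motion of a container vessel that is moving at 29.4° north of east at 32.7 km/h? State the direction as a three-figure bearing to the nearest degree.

080°

Taking east as x and north as y: container vessel velocity = (28.489, 16.053) km/h; ship velocity = (-29.449, 5.724) km/h.
Velocity of container vessel relative to ship = (28.489, 16.053) − (-29.449, 5.724) = (57.938, 10.328) km/h.
Bearing = atan2(57.94, 10.33) = 79.89° clockwise from north.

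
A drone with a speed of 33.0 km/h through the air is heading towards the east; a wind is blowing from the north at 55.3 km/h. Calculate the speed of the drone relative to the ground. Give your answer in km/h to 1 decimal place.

Taking east as x and north as y: velocity relative to the air = (33.000, 0.000) km/h; the air relative to ground = (0.000, -55.300) km/h.
Velocity relative to ground = (33.000, 0.000) + (0.000, -55.300) = (33.000, -55.300) km/h.
Speed = |(33.000, -55.300)| = 64.398 km/h.

64.4 km/h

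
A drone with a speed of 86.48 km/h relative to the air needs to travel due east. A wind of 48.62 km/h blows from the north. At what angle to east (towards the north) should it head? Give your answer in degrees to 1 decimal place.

The wind pushes perpendicular to the desired track; the heading must have a component into the wind equal to 48.62 km/h: 86.48 sin θ = 48.62.
sin θ = 0.5622, so θ = 34.209°.

34.2°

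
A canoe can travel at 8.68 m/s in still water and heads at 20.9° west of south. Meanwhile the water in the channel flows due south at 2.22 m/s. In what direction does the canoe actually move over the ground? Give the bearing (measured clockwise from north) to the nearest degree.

Taking east as x and north as y: velocity relative to the water = (-3.096, -8.109) m/s; the water relative to ground = (0.000, -2.220) m/s.
Velocity relative to ground = (-3.096, -8.109) + (0.000, -2.220) = (-3.096, -10.329) m/s.
Bearing = atan2(-3.10, -10.33) = 196.69° clockwise from north.

197°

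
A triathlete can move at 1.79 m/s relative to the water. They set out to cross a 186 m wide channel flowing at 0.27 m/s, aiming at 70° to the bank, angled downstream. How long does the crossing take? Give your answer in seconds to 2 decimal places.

110.58 s

The component of the triathlete's velocity perpendicular to the bank is 1.79 × sin 70° = 1.682 m/s.
Only the cross-stream component determines the crossing time; the current contributes nothing perpendicular to the bank.
Time = 186 / 1.682 = 110.579 s.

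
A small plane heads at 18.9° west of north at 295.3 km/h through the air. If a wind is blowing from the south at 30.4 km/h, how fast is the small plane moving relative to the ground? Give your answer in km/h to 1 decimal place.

324.2 km/h

Taking east as x and north as y: velocity relative to the air = (-95.653, 279.379) km/h; the air relative to ground = (0.000, 30.400) km/h.
Velocity relative to ground = (-95.653, 279.379) + (0.000, 30.400) = (-95.653, 309.779) km/h.
Speed = |(-95.653, 309.779)| = 324.211 km/h.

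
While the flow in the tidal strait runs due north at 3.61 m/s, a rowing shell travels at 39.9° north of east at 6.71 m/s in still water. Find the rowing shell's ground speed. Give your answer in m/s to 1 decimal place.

Taking east as x and north as y: velocity relative to the water = (5.148, 4.304) m/s; the water relative to ground = (0.000, 3.610) m/s.
Velocity relative to ground = (5.148, 4.304) + (0.000, 3.610) = (5.148, 7.914) m/s.
Speed = |(5.148, 7.914)| = 9.441 m/s.

9.4 m/s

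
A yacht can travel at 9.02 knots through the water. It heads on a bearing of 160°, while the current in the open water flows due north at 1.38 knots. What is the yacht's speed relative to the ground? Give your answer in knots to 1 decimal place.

Taking east as x and north as y: velocity relative to the water = (3.085, -8.476) knots; the water relative to ground = (0.000, 1.380) knots.
Velocity relative to ground = (3.085, -8.476) + (0.000, 1.380) = (3.085, -7.096) knots.
Speed = |(3.085, -7.096)| = 7.738 knots.

7.7 knots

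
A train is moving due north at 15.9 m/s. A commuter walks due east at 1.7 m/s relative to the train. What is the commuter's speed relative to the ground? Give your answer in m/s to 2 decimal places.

Taking east as x and north as y: train velocity = (0.000, 15.900) m/s; commuter velocity relative to train = (1.700, 0.000) m/s.
Velocity relative to ground = (0.000, 15.900) + (1.700, 0.000) = (1.700, 15.900) m/s.
Speed = |(1.700, 15.900)| = 15.991 m/s.

15.99 m/s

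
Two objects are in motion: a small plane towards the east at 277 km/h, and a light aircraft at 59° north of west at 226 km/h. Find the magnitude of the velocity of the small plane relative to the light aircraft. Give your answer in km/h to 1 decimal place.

Taking east as x and north as y: small plane velocity = (277.000, 0.000) km/h; light aircraft velocity = (-116.399, 193.720) km/h.
Velocity of small plane relative to light aircraft = (277.000, 0.000) − (-116.399, 193.720) = (393.399, -193.720) km/h.
Magnitude = |(393.399, -193.720)| = 438.509 km/h.

438.5 km/h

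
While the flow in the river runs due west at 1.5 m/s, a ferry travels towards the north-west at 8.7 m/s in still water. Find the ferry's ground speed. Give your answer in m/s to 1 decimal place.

Taking east as x and north as y: velocity relative to the water = (-6.152, 6.152) m/s; the water relative to ground = (-1.500, 0.000) m/s.
Velocity relative to ground = (-6.152, 6.152) + (-1.500, 0.000) = (-7.652, 6.152) m/s.
Speed = |(-7.652, 6.152)| = 9.818 m/s.

9.8 m/s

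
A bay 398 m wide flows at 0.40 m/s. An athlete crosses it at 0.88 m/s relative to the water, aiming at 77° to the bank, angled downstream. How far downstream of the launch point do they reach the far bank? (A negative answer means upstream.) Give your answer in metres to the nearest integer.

Perpendicular speed = 0.857 m/s; crossing time = 398 / 0.857 = 464.169 s.
Net downstream speed = 0.598 m/s.
Drift = 0.598 × 464.169 = 277.553 m (downstream).

278 m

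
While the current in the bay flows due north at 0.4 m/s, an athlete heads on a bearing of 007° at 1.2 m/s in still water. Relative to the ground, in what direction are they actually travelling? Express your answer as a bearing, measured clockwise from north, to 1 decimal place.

005.3°

Taking east as x and north as y: velocity relative to the water = (0.146, 1.191) m/s; the water relative to ground = (0.000, 0.400) m/s.
Velocity relative to ground = (0.146, 1.191) + (0.000, 0.400) = (0.146, 1.591) m/s.
Bearing = atan2(0.15, 1.59) = 5.25° clockwise from north.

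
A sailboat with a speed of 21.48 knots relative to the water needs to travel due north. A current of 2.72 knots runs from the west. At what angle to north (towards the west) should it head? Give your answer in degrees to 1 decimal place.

7.3°

The current pushes perpendicular to the desired track; the heading must have a component into the current equal to 2.72 knots: 21.48 sin θ = 2.72.
sin θ = 0.1266, so θ = 7.275°.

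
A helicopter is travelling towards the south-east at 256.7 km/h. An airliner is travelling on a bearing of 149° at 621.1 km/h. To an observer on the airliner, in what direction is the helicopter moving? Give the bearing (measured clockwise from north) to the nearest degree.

Taking east as x and north as y: helicopter velocity = (181.514, -181.514) km/h; airliner velocity = (319.890, -532.387) km/h.
Velocity of helicopter relative to airliner = (181.514, -181.514) − (319.890, -532.387) = (-138.376, 350.872) km/h.
Bearing = atan2(-138.38, 350.87) = 338.48° clockwise from north.

338°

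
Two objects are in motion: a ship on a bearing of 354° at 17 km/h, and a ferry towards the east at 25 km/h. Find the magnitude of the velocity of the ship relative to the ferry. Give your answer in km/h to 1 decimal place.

Taking east as x and north as y: ship velocity = (-1.777, 16.907) km/h; ferry velocity = (25.000, 0.000) km/h.
Velocity of ship relative to ferry = (-1.777, 16.907) − (25.000, 0.000) = (-26.777, 16.907) km/h.
Magnitude = |(-26.777, 16.907)| = 31.668 km/h.

31.7 km/h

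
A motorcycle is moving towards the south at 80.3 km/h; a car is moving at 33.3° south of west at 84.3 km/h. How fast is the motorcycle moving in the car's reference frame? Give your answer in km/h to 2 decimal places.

78.24 km/h

Taking east as x and north as y: motorcycle velocity = (0.000, -80.300) km/h; car velocity = (-70.459, -46.283) km/h.
Velocity of motorcycle relative to car = (0.000, -80.300) − (-70.459, -46.283) = (70.459, -34.017) km/h.
Magnitude = |(70.459, -34.017)| = 78.241 km/h.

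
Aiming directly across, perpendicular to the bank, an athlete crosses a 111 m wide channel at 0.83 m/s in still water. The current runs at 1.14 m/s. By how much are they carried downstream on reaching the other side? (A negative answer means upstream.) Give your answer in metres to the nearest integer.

Perpendicular speed = 0.830 m/s; crossing time = 111 / 0.830 = 133.735 s.
Net downstream speed = 1.140 m/s.
Drift = 1.140 × 133.735 = 152.458 m (downstream).

152 m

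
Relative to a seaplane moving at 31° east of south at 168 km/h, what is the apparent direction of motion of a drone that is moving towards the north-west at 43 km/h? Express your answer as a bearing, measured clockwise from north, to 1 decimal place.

326.2°

Taking east as x and north as y: drone velocity = (-30.406, 30.406) km/h; seaplane velocity = (86.526, -144.004) km/h.
Velocity of drone relative to seaplane = (-30.406, 30.406) − (86.526, -144.004) = (-116.932, 174.410) km/h.
Bearing = atan2(-116.93, 174.41) = 326.16° clockwise from north.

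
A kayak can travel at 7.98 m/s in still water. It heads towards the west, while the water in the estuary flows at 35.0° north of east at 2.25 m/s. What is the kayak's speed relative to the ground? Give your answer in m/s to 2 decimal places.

6.27 m/s

Taking east as x and north as y: velocity relative to the water = (-7.980, 0.000) m/s; the water relative to ground = (1.843, 1.291) m/s.
Velocity relative to ground = (-7.980, 0.000) + (1.843, 1.291) = (-6.137, 1.291) m/s.
Speed = |(-6.137, 1.291)| = 6.271 m/s.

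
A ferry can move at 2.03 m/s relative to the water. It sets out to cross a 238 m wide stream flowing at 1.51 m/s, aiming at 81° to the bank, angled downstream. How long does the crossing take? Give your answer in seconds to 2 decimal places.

118.70 s

The component of the ferry's velocity perpendicular to the bank is 2.03 × sin 81° = 2.005 m/s.
The current is parallel to the bank, so it does not affect the crossing time.
Time = 238 / 2.005 = 118.703 s.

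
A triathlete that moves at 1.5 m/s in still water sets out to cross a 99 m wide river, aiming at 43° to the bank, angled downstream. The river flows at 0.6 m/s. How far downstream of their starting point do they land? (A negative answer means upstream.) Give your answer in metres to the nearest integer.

Perpendicular speed = 1.023 m/s; crossing time = 99 / 1.023 = 96.774 s.
Net downstream speed = 1.697 m/s.
Drift = 1.697 × 96.774 = 164.229 m (downstream).

164 m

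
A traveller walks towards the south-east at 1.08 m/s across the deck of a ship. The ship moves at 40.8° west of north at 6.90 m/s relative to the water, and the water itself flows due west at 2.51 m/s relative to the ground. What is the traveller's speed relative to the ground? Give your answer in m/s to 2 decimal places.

7.68 m/s

In east/north components (m/s): traveller relative to ship = (0.764, -0.764); ship relative to water = (-4.509, 5.223); water relative to ground = (-2.510, 0.000).
Sum = (-6.255, 4.460) m/s.
Speed = |(-6.255, 4.460)| = 7.682 m/s.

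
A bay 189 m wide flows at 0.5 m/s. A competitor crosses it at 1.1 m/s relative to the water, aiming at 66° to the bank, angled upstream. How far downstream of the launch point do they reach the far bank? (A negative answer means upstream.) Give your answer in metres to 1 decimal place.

Perpendicular speed = 1.005 m/s; crossing time = 189 / 1.005 = 188.078 s.
Net downstream speed = 0.053 m/s.
Drift = 0.053 × 188.078 = 9.891 m (downstream).

9.9 m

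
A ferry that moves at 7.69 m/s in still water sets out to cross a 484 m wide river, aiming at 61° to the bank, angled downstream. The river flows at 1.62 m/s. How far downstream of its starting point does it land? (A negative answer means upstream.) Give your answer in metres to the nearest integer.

385 m

Perpendicular speed = 6.726 m/s; crossing time = 484 / 6.726 = 71.961 s.
Net downstream speed = 5.348 m/s.
Drift = 5.348 × 71.961 = 384.863 m (downstream).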